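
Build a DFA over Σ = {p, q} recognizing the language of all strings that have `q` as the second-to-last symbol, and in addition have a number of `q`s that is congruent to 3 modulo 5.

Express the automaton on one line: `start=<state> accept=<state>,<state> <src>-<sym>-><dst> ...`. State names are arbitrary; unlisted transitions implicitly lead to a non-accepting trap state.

Run two small machines in parallel and take their product. One (7 states) tracks the last 2 symbols read; the other (5 states) tracks the count of `q`s modulo 5. Each combined state is a pair, one component from each; accept when both components accept.
23 states suffice.
          p    q  
>  s0     s1   s2 
   s1     s3   s4 
   s2     s5   s6 
   s3     s3   s4 
   s4     s5   s6 
   s5     s7   s8 
   s6     s9  s10 
   s7     s7   s8 
   s8     s9  s10 
   s9    s11  s12 
 * s10   s13  s14 
   s11   s11  s12 
   s12   s13  s14 
 * s13   s15  s16 
   s14   s17  s18 
   s15   s15  s16 
   s16   s17  s18 
   s17   s19  s20 
   s18   s21  s22 
   s19   s19  s20 
   s20   s21  s22 
   s21    s3   s4 
   s22    s5   s6 
(> = start, * = accepting)

start=s0 accept=s10,s13 s0-p->s1 s0-q->s2 s1-p->s3 s1-q->s4 s2-p->s5 s2-q->s6 s3-p->s3 s3-q->s4 s4-p->s5 s4-q->s6 s5-p->s7 s5-q->s8 s6-p->s9 s6-q->s10 s7-p->s7 s7-q->s8 s8-p->s9 s8-q->s10 s9-p->s11 s9-q->s12 s10-p->s13 s10-q->s14 s11-p->s11 s11-q->s12 s12-p->s13 s12-q->s14 s13-p->s15 s13-q->s16 s14-p->s17 s14-q->s18 s15-p->s15 s15-q->s16 s16-p->s17 s16-q->s18 s17-p->s19 s17-q->s20 s18-p->s21 s18-q->s22 s19-p->s19 s19-q->s20 s20-p->s21 s20-q->s22 s21-p->s3 s21-q->s4 s22-p->s5 s22-q->s6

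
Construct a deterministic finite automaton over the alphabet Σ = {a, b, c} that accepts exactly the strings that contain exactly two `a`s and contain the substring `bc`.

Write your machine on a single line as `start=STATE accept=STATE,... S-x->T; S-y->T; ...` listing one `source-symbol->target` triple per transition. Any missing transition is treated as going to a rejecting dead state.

start=q0; accept=q9; q0-a->q1; q0-b->q2; q0-c->q0; q1-a->q3; q1-b->q4; q1-c->q1; q2-a->q1; q2-b->q2; q2-c->q5; q3-a->q6; q3-b->q7; q3-c->q3; q4-a->q3; q4-b->q4; q4-c->q8; q5-a->q8; q5-b->q5; q5-c->q5; q6-a->q6; q6-b->q6; q6-c->q6; q7-a->q6; q7-b->q7; q7-c->q9; q8-a->q9; q8-b->q8; q8-c->q8; q9-a->q6; q9-b->q9; q9-c->q9

Handle the two conditions separately and then intersect. One (4 states) tracks the count of `a`s, saturating at 3; the other (3 states) tracks whether and how much of `bc` has been seen. Each combined state is a pair, one component from each; accept when both components accept. Minimizing collapses redundant product states.
10 states suffice.
        a   b   c  
>  q0   q1  q2  q0 
   q1   q3  q4  q1 
   q2   q1  q2  q5 
   q3   q6  q7  q3 
   q4   q3  q4  q8 
   q5   q8  q5  q5 
   q6   q6  q6  q6 
   q7   q6  q7  q9 
   q8   q9  q8  q8 
 * q9   q6  q9  q9 
(> = start, * = accepting)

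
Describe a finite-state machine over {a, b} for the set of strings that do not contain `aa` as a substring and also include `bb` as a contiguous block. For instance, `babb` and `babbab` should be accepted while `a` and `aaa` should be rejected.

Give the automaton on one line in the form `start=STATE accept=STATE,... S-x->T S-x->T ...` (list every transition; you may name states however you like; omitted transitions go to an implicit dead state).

start=q0 accept=q4,q5 q0-a->q1 q0-b->q2 q1-a->q3 q1-b->q2 q2-a->q1 q2-b->q4 q3-a->q3 q3-b->q3 q4-a->q5 q4-b->q4 q5-a->q3 q5-b->q4

Run two small machines in parallel and take their product. One (3 states) tracks partial matches of the forbidden pattern `aa`; the other (3 states) tracks whether and how much of `bb` has been seen. Each combined state is a pair, one component from each; accept when both components accept. Minimizing collapses redundant product states.
A 6-state machine:
        a   b  
>  q0   q1  q2 
   q1   q3  q2 
   q2   q1  q4 
   q3   q3  q3 
 * q4   q5  q4 
 * q5   q3  q4 
(> = start, * = accepting)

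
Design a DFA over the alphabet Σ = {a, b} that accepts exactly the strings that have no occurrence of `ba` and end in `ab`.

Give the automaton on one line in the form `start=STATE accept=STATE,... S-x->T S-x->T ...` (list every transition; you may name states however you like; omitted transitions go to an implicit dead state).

Run two small machines in parallel and take their product. The first has 3 states tracking partial matches of the forbidden pattern `ba`; the second has 3 states tracking how much of the suffix `ab` has currently been matched. A product state is a pair (one from each), accepting exactly when both do. Minimizing collapses redundant product states.
A 4-state machine:
        a   b  
>  S0   S1  S2 
   S1   S1  S3 
   S2   S2  S2 
 * S3   S2  S2 
(> = start, * = accepting)

start=S0 accept=S3 S0-a->S1 S0-b->S2 S1-a->S1 S1-b->S3 S2-a->S2 S2-b->S2 S3-a->S2 S3-b->S2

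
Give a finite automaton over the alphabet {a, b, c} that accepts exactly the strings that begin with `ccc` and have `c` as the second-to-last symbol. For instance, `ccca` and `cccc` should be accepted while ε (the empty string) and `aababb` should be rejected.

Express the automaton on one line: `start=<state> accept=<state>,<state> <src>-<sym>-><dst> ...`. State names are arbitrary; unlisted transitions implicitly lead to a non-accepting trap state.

Handle the two conditions separately and then intersect. One (5 states) tracks whether the input so far still matches the prefix `ccc`; the other (13 states) tracks the last 2 symbols read. Each combined state is a pair, one component from each; accept when both components accept. Minimizing collapses redundant product states.
        a   b   c  
>  q0   q1  q1  q2 
   q1   q1  q1  q1 
   q2   q1  q1  q3 
   q3   q1  q1  q4 
 * q4   q5  q5  q4 
 * q5   q6  q6  q7 
   q6   q6  q6  q7 
   q7   q5  q5  q4 
(> = start, * = accepting)

start=q0 accept=q4,q5 q0-a->q1 q0-b->q1 q0-c->q2 q1-a->q1 q1-b->q1 q1-c->q1 q2-a->q1 q2-b->q1 q2-c->q3 q3-a->q1 q3-b->q1 q3-c->q4 q4-a->q5 q4-b->q5 q4-c->q4 q5-a->q6 q5-b->q6 q5-c->q7 q6-a->q6 q6-b->q6 q6-c->q7 q7-a->q5 q7-b->q5 q7-c->q4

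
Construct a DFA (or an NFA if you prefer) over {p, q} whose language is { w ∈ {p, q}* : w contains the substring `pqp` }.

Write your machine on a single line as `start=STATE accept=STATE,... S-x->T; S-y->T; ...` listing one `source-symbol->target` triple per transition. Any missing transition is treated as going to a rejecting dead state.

States S0..S2 record the length of the longest prefix of `pqp` that matches the current input suffix. Reaching S3 means `pqp` has been seen, and we stay there forever. Accept from S3.
A 4-state machine:
        p   q  
>  S0   S1  S0 
   S1   S1  S2 
   S2   S3  S0 
 * S3   S3  S3 
(> = start, * = accepting)

start=S0; accept=S3; S0-p->S1; S0-q->S0; S1-p->S1; S1-q->S2; S2-p->S3; S2-q->S0; S3-p->S3; S3-q->S3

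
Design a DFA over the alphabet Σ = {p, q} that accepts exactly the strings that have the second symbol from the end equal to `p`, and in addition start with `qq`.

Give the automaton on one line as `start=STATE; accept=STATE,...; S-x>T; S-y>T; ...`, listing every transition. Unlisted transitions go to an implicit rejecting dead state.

Handle the two conditions separately and then intersect. The first has 7 states tracking the last 2 symbols read; the second has 4 states tracking whether the input so far still matches the prefix `qq`. A product state is a pair (one from each), accepting exactly when both do. After merging equivalent states the machine shrinks.
       p  q 
>  A   B  C 
   B   B  B 
   C   B  D 
   D   E  D 
   E   F  G 
 * F   F  G 
 * G   E  D 
(> = start, * = accepting)

start=A; accept=F,G; A-p>B; A-q>C; B-p>B; B-q>B; C-p>B; C-q>D; D-p>E; D-q>D; E-p>F; E-q>G; F-p>F; F-q>G; G-p>E; G-q>D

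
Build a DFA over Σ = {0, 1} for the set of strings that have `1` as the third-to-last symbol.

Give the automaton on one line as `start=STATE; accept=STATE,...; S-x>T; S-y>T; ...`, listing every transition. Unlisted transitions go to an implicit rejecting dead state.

Because acceptance depends on a position counted from the end, the machine has to buffer the most recent 3 symbols. Make each state the string of the last up-to-3 symbols read; on input `x` shift the window left and append `x`. Accept when the buffered window has length 3 and begins with `1`.
With 15 states:
       0  1 
>  A   B  C 
   B   D  E 
   C   F  G 
   D   H  I 
   E   J  K 
   F   L  M 
   G   N  O 
   H   H  I 
   I   J  K 
   J   L  M 
   K   N  O 
 * L   H  I 
 * M   J  K 
 * N   L  M 
 * O   N  O 
(> = start, * = accepting)

start=A; accept=L,M,N,O; A-0>B; A-1>C; B-0>D; B-1>E; C-0>F; C-1>G; D-0>H; D-1>I; E-0>J; E-1>K; F-0>L; F-1>M; G-0>N; G-1>O; H-0>H; H-1>I; I-0>J; I-1>K; J-0>L; J-1>M; K-0>N; K-1>O; L-0>H; L-1>I; M-0>J; M-1>K; N-0>L; N-1>M; O-0>N; O-1>O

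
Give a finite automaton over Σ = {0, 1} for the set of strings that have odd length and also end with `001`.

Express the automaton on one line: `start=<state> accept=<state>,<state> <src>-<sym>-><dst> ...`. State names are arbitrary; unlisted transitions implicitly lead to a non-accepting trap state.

Build one automaton per condition and run them in lockstep. One (2 states) tracks the input length modulo 2; the other (4 states) tracks how much of the suffix `001` has currently been matched. Each combined state is a pair, one component from each; accept when both components accept. Equivalent product states are then merged.
5 states suffice.
        0   1  
>  q0   q1  q2 
   q1   q3  q0 
   q2   q0  q0 
   q3   q1  q4 
 * q4   q0  q0 
(> = start, * = accepting)

start=q0 accept=q4 q0-0->q1 q0-1->q2 q1-0->q3 q1-1->q0 q2-0->q0 q2-1->q0 q3-0->q1 q3-1->q4 q4-0->q0 q4-1->q0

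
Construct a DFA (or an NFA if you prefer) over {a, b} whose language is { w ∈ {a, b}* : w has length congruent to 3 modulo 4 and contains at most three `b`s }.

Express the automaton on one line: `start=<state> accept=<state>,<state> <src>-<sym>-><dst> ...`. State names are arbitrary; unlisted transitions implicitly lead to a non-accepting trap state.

start=q0 accept=q6,q7,q8,q9 q0-a->q1 q0-b->q2 q1-a->q3 q1-b->q4 q2-a->q4 q2-b->q5 q3-a->q6 q3-b->q7 q4-a->q7 q4-b->q8 q5-a->q8 q5-b->q9 q6-a->q0 q6-b->q10 q7-a->q10 q7-b->q11 q8-a->q11 q8-b->q12 q9-a->q12 q9-b->q13 q10-a->q2 q10-b->q14 q11-a->q14 q11-b->q15 q12-a->q15 q12-b->q16 q13-a->q16 q13-b->q16 q14-a->q5 q14-b->q17 q15-a->q17 q15-b->q18 q16-a->q18 q16-b->q18 q17-a->q9 q17-b->q19 q18-a->q19 q18-b->q19 q19-a->q13 q19-b->q13

Run two small machines in parallel and take their product. One (4 states) tracks the input length modulo 4; the other (5 states) tracks the count of `b`s, saturating at 4. Each combined state is a pair, one component from each; accept when both components accept.
With 20 states:
          a    b  
>  q0     q1   q2 
   q1     q3   q4 
   q2     q4   q5 
   q3     q6   q7 
   q4     q7   q8 
   q5     q8   q9 
 * q6     q0  q10 
 * q7    q10  q11 
 * q8    q11  q12 
 * q9    q12  q13 
   q10    q2  q14 
   q11   q14  q15 
   q12   q15  q16 
   q13   q16  q16 
   q14    q5  q17 
   q15   q17  q18 
   q16   q18  q18 
   q17    q9  q19 
   q18   q19  q19 
   q19   q13  q13 
(> = start, * = accepting)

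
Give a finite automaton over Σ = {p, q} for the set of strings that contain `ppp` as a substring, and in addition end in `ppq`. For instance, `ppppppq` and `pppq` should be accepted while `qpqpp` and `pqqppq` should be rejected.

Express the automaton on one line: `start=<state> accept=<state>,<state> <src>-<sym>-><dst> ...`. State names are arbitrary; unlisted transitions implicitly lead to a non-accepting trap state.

Build one automaton per condition and run them in lockstep. The first has 4 states tracking whether and how much of `ppp` has been seen; the second has 4 states tracking how much of the suffix `ppq` has currently been matched. A product state is a pair (one from each), accepting exactly when both do. Equivalent product states are then merged.
A 7-state machine:
        p   q  
>  S0   S1  S0 
   S1   S2  S0 
   S2   S3  S0 
   S3   S3  S4 
 * S4   S5  S6 
   S5   S3  S6 
   S6   S5  S6 
(> = start, * = accepting)

start=S0 accept=S4 S0-p->S1 S0-q->S0 S1-p->S2 S1-q->S0 S2-p->S3 S2-q->S0 S3-p->S3 S3-q->S4 S4-p->S5 S4-q->S6 S5-p->S3 S5-q->S6 S6-p->S5 S6-q->S6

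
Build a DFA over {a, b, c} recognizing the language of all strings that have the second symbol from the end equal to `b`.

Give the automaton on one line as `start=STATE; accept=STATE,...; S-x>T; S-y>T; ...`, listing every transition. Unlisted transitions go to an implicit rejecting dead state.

A DFA must remember the last 2 symbols (since which symbol is second-to-last isn't known until the input ends). Use one state per possible window of the last ≤2 symbols; accept from those whose window starts with `b`.
With 13 states:
          a    b    c  
>  q0     q1   q2   q3 
   q1     q4   q5   q6 
   q2     q7   q8   q9 
   q3    q10  q11  q12 
   q4     q4   q5   q6 
   q5     q7   q8   q9 
   q6    q10  q11  q12 
 * q7     q4   q5   q6 
 * q8     q7   q8   q9 
 * q9    q10  q11  q12 
   q10    q4   q5   q6 
   q11    q7   q8   q9 
   q12   q10  q11  q12 
(> = start, * = accepting)

start=q0; accept=q7,q8,q9; q0-a>q1; q0-b>q2; q0-c>q3; q1-a>q4; q1-b>q5; q1-c>q6; q2-a>q7; q2-b>q8; q2-c>q9; q3-a>q10; q3-b>q11; q3-c>q12; q4-a>q4; q4-b>q5; q4-c>q6; q5-a>q7; q5-b>q8; q5-c>q9; q6-a>q10; q6-b>q11; q6-c>q12; q7-a>q4; q7-b>q5; q7-c>q6; q8-a>q7; q8-b>q8; q8-c>q9; q9-a>q10; q9-b>q11; q9-c>q12; q10-a>q4; q10-b>q5; q10-c>q6; q11-a>q7; q11-b>q8; q11-c>q9; q12-a>q10; q12-b>q11; q12-c>q12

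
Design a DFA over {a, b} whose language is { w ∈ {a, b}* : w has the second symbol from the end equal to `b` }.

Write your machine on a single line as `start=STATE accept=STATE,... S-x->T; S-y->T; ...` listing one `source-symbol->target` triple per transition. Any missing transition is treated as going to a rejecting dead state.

start=S0; accept=S5,S6; S0-a->S1; S0-b->S2; S1-a->S3; S1-b->S4; S2-a->S5; S2-b->S6; S3-a->S3; S3-b->S4; S4-a->S5; S4-b->S6; S5-a->S3; S5-b->S4; S6-a->S5; S6-b->S6

A DFA must remember the last 2 symbols (since which symbol is second-to-last isn't known until the input ends). Use one state per possible window of the last ≤2 symbols; accept from those whose window starts with `b`.
A 7-state machine:
        a   b  
>  S0   S1  S2 
   S1   S3  S4 
   S2   S5  S6 
   S3   S3  S4 
   S4   S5  S6 
 * S5   S3  S4 
 * S6   S5  S6 
(> = start, * = accepting)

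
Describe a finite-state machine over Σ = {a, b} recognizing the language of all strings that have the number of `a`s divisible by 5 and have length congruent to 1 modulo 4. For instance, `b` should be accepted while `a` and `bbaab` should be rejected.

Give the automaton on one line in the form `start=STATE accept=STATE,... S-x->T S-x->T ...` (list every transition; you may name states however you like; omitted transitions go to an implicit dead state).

Run two small machines in parallel and take their product. One (5 states) tracks the count of `a`s modulo 5; the other (4 states) tracks the input length modulo 4. Each combined state is a pair, one component from each; accept when both components accept.
          a    b  
>  S0     S1   S2 
   S1     S3   S4 
 * S2     S4   S5 
   S3     S6   S7 
   S4     S7   S8 
   S5     S8   S9 
   S6    S10  S11 
   S7    S11  S12 
   S8    S12  S13 
   S9    S13   S0 
   S10    S2  S14 
   S11   S14  S15 
   S12   S15  S16 
   S13   S16   S1 
   S14    S5  S17 
   S15   S17  S18 
   S16   S18   S3 
   S17    S9  S19 
   S18   S19   S6 
   S19    S0  S10 
(> = start, * = accepting)

start=S0 accept=S2 S0-a->S1 S0-b->S2 S1-a->S3 S1-b->S4 S2-a->S4 S2-b->S5 S3-a->S6 S3-b->S7 S4-a->S7 S4-b->S8 S5-a->S8 S5-b->S9 S6-a->S10 S6-b->S11 S7-a->S11 S7-b->S12 S8-a->S12 S8-b->S13 S9-a->S13 S9-b->S0 S10-a->S2 S10-b->S14 S11-a->S14 S11-b->S15 S12-a->S15 S12-b->S16 S13-a->S16 S13-b->S1 S14-a->S5 S14-b->S17 S15-a->S17 S15-b->S18 S16-a->S18 S16-b->S3 S17-a->S9 S17-b->S19 S18-a->S19 S18-b->S6 S19-a->S0 S19-b->S10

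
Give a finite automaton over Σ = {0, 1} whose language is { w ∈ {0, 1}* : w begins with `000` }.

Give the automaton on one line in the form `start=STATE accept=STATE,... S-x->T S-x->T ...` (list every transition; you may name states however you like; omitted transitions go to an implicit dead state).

start=S0 accept=S3 S0-0->S1 S0-1->S4 S1-0->S2 S1-1->S4 S2-0->S3 S2-1->S4 S3-0->S3 S3-1->S3 S4-0->S4 S4-1->S4

Check the first 3 symbols one by one: S0 through S2 record how many have matched `000` so far; any wrong symbol goes to the dead state S4. After all 3 match we enter the accepting sink S3.
With 5 states:
        0   1  
>  S0   S1  S4 
   S1   S2  S4 
   S2   S3  S4 
 * S3   S3  S3 
   S4   S4  S4 
(> = start, * = accepting)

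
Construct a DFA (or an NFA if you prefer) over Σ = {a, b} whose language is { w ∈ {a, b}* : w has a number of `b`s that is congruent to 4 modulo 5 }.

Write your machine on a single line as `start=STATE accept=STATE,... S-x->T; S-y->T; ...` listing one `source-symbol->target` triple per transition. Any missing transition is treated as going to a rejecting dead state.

The only thing that matters is how many `b`s have appeared, reduced mod 5. Use one state per residue: q0 for 0, …, q4 for 4. Reading `b` moves to the next residue; anything else stays put. q4 is accepting.
        a   b  
>  q0   q0  q1 
   q1   q1  q2 
   q2   q2  q3 
   q3   q3  q4 
 * q4   q4  q0 
(> = start, * = accepting)

start=q0; accept=q4; q0-a->q0; q0-b->q1; q1-a->q1; q1-b->q2; q2-a->q2; q2-b->q3; q3-a->q3; q3-b->q4; q4-a->q4; q4-b->q0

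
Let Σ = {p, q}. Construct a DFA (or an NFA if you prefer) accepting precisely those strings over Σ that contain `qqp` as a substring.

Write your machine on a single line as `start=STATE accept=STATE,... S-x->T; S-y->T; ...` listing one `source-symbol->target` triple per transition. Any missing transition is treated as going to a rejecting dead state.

start=s0; accept=s3; s0-p->s0; s0-q->s1; s1-p->s0; s1-q->s2; s2-p->s3; s2-q->s2; s3-p->s3; s3-q->s3

Track how much of `qqp` has been matched so far: state s0 is no progress, s3 is the absorbing accept state reached once `qqp` has occurred. Intermediate states record partial matches; on a mismatch, fall back to the longest reusable overlap.
        p   q  
>  s0   s0  s1 
   s1   s0  s2 
   s2   s3  s2 
 * s3   s3  s3 
(> = start, * = accepting)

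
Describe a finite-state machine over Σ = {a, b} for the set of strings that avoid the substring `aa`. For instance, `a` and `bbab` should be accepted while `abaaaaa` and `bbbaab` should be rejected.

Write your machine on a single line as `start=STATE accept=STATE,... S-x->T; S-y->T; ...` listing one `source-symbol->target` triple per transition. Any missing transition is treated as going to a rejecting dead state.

start=s0; accept=s0,s1; s0-a->s1; s0-b->s0; s1-a->s2; s1-b->s0; s2-a->s2; s2-b->s2

This is the complement of 'contains `aa`'. Use the same substring-matching states — s0 through s2 holding how much of `aa` has just been matched — but flip the accepting set: everything except the trap s2 accepts.
        a   b  
>* s0   s1  s0 
 * s1   s2  s0 
   s2   s2  s2 
(> = start, * = accepting)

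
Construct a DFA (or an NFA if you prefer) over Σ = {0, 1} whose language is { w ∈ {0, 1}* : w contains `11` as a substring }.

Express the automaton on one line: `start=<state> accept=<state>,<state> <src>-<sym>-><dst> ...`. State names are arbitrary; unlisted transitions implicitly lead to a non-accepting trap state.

Track how much of `11` has been matched so far: state q0 is no progress, q2 is the absorbing accept state reached once `11` has occurred. Intermediate states record partial matches; on a mismatch, fall back to the longest reusable overlap.
        0   1  
>  q0   q0  q1 
   q1   q0  q2 
 * q2   q2  q2 
(> = start, * = accepting)

start=q0 accept=q2 q0-0->q0 q0-1->q1 q1-0->q0 q1-1->q2 q2-0->q2 q2-1->q2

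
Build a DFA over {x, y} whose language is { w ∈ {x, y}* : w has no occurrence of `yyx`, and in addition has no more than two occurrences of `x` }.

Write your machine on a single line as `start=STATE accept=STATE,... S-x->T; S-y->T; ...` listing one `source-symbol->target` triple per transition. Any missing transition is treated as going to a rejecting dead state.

start=s0; accept=s0,s1,s2,s3,s4,s5,s7,s8,s11; s0-x->s1; s0-y->s2; s1-x->s3; s1-y->s4; s2-x->s1; s2-y->s5; s3-x->s6; s3-y->s7; s4-x->s3; s4-y->s8; s5-x->s9; s5-y->s5; s6-x->s6; s6-y->s10; s7-x->s6; s7-y->s11; s8-x->s12; s8-y->s8; s9-x->s12; s9-y->s9; s10-x->s6; s10-y->s13; s11-x->s14; s11-y->s11; s12-x->s14; s12-y->s12; s13-x->s14; s13-y->s13; s14-x->s14; s14-y->s14

Build one automaton per condition and run them in lockstep. One (4 states) tracks partial matches of the forbidden pattern `yyx`; the other (4 states) tracks the count of `x`s, saturating at 3. Each combined state is a pair, one component from each; accept when both components accept.
          x    y  
>* s0     s1   s2 
 * s1     s3   s4 
 * s2     s1   s5 
 * s3     s6   s7 
 * s4     s3   s8 
 * s5     s9   s5 
   s6     s6  s10 
 * s7     s6  s11 
 * s8    s12   s8 
   s9    s12   s9 
   s10    s6  s13 
 * s11   s14  s11 
   s12   s14  s12 
   s13   s14  s13 
   s14   s14  s14 
(> = start, * = accepting)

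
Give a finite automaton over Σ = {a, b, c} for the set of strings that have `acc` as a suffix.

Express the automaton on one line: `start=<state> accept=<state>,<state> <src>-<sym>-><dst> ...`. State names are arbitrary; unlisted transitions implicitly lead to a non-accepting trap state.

Remember how much of `acc` the current input suffix matches. State q0 means no match yet; q1 means the last symbol is `a`; q2 means the last 2 symbols are `ac`; q3 means the last 3 symbols are `acc`. Only q3 accepts. On a mismatch, fall back to the longest proper suffix that is still a prefix of `acc`.
4 states suffice.
        a   b   c  
>  q0   q1  q0  q0 
   q1   q1  q0  q2 
   q2   q1  q0  q3 
 * q3   q1  q0  q0 
(> = start, * = accepting)

start=q0 accept=q3 q0-a->q1 q0-b->q0 q0-c->q0 q1-a->q1 q1-b->q0 q1-c->q2 q2-a->q1 q2-b->q0 q2-c->q3 q3-a->q1 q3-b->q0 q3-c->q0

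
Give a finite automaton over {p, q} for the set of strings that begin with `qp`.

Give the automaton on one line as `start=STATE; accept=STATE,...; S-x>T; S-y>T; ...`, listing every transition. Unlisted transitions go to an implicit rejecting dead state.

Check the first 2 symbols one by one: S0 through S1 record how many have matched `qp` so far; any wrong symbol goes to the dead state S3. After all 2 match we enter the accepting sink S2.
4 states suffice.
        p   q  
>  S0   S3  S1 
   S1   S2  S3 
 * S2   S2  S2 
   S3   S3  S3 
(> = start, * = accepting)

start=S0; accept=S2; S0-p>S3; S0-q>S1; S1-p>S2; S1-q>S3; S2-p>S2; S2-q>S2; S3-p>S3; S3-q>S3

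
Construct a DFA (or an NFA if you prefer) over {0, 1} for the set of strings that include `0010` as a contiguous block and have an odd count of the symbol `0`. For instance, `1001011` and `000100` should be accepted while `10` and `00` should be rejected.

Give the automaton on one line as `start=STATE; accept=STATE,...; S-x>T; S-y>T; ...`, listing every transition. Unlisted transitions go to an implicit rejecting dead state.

Build one automaton per condition and run them in lockstep. One (5 states) tracks whether and how much of `0010` has been seen; the other (2 states) tracks the count of `0`s modulo 2. Each combined state is a pair, one component from each; accept when both components accept.
10 states suffice.
       0  1 
>  A   B  A 
   B   C  D 
   C   E  F 
   D   G  D 
   E   C  H 
   F   I  A 
   G   E  A 
   H   J  D 
 * I   J  I 
   J   I  J 
(> = start, * = accepting)

start=A; accept=I; A-0>B; A-1>A; B-0>C; B-1>D; C-0>E; C-1>F; D-0>G; D-1>D; E-0>C; E-1>H; F-0>I; F-1>A; G-0>E; G-1>A; H-0>J; H-1>D; I-0>J; I-1>I; J-0>I; J-1>J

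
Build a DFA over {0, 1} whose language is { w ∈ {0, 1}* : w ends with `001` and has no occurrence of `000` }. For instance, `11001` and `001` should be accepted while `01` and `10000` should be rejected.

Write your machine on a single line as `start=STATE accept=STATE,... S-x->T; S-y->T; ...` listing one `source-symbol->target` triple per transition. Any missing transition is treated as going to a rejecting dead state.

Build one automaton per condition and run them in lockstep. The first has 4 states tracking how much of the suffix `001` has currently been matched; the second has 4 states tracking partial matches of the forbidden pattern `000`. A product state is a pair (one from each), accepting exactly when both do. Minimizing collapses redundant product states.
A 5-state machine:
       0  1 
>  A   B  A 
   B   C  A 
   C   D  E 
   D   D  D 
 * E   B  A 
(> = start, * = accepting)

start=A; accept=E; A-0->B; A-1->A; B-0->C; B-1->A; C-0->D; C-1->E; D-0->D; D-1->D; E-0->B; E-1->A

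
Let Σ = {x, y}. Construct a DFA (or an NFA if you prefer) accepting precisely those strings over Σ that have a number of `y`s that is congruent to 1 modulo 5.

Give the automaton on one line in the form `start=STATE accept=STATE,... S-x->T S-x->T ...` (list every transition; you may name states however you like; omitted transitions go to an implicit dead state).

start=A accept=B A-x->A A-y->B B-x->B B-y->C C-x->C C-y->D D-x->D D-y->E E-x->E E-y->A

The only thing that matters is how many `y`s have appeared, reduced mod 5. Use one state per residue: A for 0, …, E for 4. Reading `y` moves to the next residue; anything else stays put. B is accepting.
With 5 states:
       x  y 
>  A   A  B 
 * B   B  C 
   C   C  D 
   D   D  E 
   E   E  A 
(> = start, * = accepting)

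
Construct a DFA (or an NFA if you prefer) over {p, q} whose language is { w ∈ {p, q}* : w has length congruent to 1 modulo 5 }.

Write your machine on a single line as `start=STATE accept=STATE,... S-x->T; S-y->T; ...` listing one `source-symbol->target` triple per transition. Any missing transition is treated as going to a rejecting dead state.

Only the length mod 5 matters, so use a 5-cycle: from any state, every input symbol moves to the next state, wrapping S4 back to S0. Mark S1 accepting.
With 5 states:
        p   q  
>  S0   S1  S1 
 * S1   S2  S2 
   S2   S3  S3 
   S3   S4  S4 
   S4   S0  S0 
(> = start, * = accepting)

start=S0; accept=S1; S0-p->S1; S0-q->S1; S1-p->S2; S1-q->S2; S2-p->S3; S2-q->S3; S3-p->S4; S3-q->S4; S4-p->S0; S4-q->S0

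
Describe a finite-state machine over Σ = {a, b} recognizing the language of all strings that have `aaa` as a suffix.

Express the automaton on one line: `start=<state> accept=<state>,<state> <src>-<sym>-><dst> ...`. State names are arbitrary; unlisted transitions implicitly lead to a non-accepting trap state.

Remember how much of `aaa` the current input suffix matches. State s0 means no match yet; s1 means the last symbol is `a`; s2 means the last 2 symbols are `aa`; s3 means the last 3 symbols are `aaa`. Only s3 accepts. On a mismatch, fall back to the longest proper suffix that is still a prefix of `aaa`.
With 4 states:
        a   b  
>  s0   s1  s0 
   s1   s2  s0 
   s2   s3  s0 
 * s3   s3  s0 
(> = start, * = accepting)

start=s0 accept=s3 s0-a->s1 s0-b->s0 s1-a->s2 s1-b->s0 s2-a->s3 s2-b->s0 s3-a->s3 s3-b->s0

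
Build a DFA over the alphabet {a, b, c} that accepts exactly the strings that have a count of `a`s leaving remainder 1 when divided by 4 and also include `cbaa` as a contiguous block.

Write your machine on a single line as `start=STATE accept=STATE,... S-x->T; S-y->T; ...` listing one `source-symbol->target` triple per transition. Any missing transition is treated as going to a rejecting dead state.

start=s0; accept=s19; s0-a->s1; s0-b->s0; s0-c->s2; s1-a->s3; s1-b->s1; s1-c->s4; s2-a->s1; s2-b->s5; s2-c->s2; s3-a->s6; s3-b->s3; s3-c->s7; s4-a->s3; s4-b->s8; s4-c->s4; s5-a->s9; s5-b->s0; s5-c->s2; s6-a->s0; s6-b->s6; s6-c->s10; s7-a->s6; s7-b->s11; s7-c->s7; s8-a->s12; s8-b->s1; s8-c->s4; s9-a->s13; s9-b->s1; s9-c->s4; s10-a->s0; s10-b->s14; s10-c->s10; s11-a->s15; s11-b->s3; s11-c->s7; s12-a->s16; s12-b->s3; s12-c->s7; s13-a->s16; s13-b->s13; s13-c->s13; s14-a->s17; s14-b->s6; s14-c->s10; s15-a->s18; s15-b->s6; s15-c->s10; s16-a->s18; s16-b->s16; s16-c->s16; s17-a->s19; s17-b->s0; s17-c->s2; s18-a->s19; s18-b->s18; s18-c->s18; s19-a->s13; s19-b->s19; s19-c->s19

Run two small machines in parallel and take their product. The first has 4 states tracking the count of `a`s modulo 4; the second has 5 states tracking whether and how much of `cbaa` has been seen. A product state is a pair (one from each), accepting exactly when both do.
A 20-state machine:
          a    b    c  
>  s0     s1   s0   s2 
   s1     s3   s1   s4 
   s2     s1   s5   s2 
   s3     s6   s3   s7 
   s4     s3   s8   s4 
   s5     s9   s0   s2 
   s6     s0   s6  s10 
   s7     s6  s11   s7 
   s8    s12   s1   s4 
   s9    s13   s1   s4 
   s10    s0  s14  s10 
   s11   s15   s3   s7 
   s12   s16   s3   s7 
   s13   s16  s13  s13 
   s14   s17   s6  s10 
   s15   s18   s6  s10 
   s16   s18  s16  s16 
   s17   s19   s0   s2 
   s18   s19  s18  s18 
 * s19   s13  s19  s19 
(> = start, * = accepting)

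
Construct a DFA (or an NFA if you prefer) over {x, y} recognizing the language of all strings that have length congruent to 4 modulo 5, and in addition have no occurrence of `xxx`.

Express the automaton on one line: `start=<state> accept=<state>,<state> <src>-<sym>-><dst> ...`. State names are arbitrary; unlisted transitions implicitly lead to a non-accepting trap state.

Run two small machines in parallel and take their product. The first has 5 states tracking the input length modulo 5; the second has 4 states tracking partial matches of the forbidden pattern `xxx`. A product state is a pair (one from each), accepting exactly when both do.
          x    y  
>  q0     q1   q2 
   q1     q3   q4 
   q2     q5   q4 
   q3     q6   q7 
   q4     q8   q7 
   q5     q9   q7 
   q6    q10  q10 
   q7    q11  q12 
   q8    q13  q12 
   q9    q10  q12 
   q10   q14  q14 
 * q11   q15   q0 
 * q12   q16   q0 
 * q13   q14   q0 
   q14   q17  q17 
   q15   q17   q2 
   q16   q18   q2 
   q17   q19  q19 
   q18   q19   q4 
   q19    q6   q6 
(> = start, * = accepting)

start=q0 accept=q11,q12,q13 q0-x->q1 q0-y->q2 q1-x->q3 q1-y->q4 q2-x->q5 q2-y->q4 q3-x->q6 q3-y->q7 q4-x->q8 q4-y->q7 q5-x->q9 q5-y->q7 q6-x->q10 q6-y->q10 q7-x->q11 q7-y->q12 q8-x->q13 q8-y->q12 q9-x->q10 q9-y->q12 q10-x->q14 q10-y->q14 q11-x->q15 q11-y->q0 q12-x->q16 q12-y->q0 q13-x->q14 q13-y->q0 q14-x->q17 q14-y->q17 q15-x->q17 q15-y->q2 q16-x->q18 q16-y->q2 q17-x->q19 q17-y->q19 q18-x->q19 q18-y->q4 q19-x->q6 q19-y->q6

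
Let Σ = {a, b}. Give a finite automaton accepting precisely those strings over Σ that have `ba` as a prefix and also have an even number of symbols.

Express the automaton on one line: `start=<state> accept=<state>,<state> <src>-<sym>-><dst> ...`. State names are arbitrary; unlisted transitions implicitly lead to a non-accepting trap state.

Run two small machines in parallel and take their product. The first has 4 states tracking whether the input so far still matches the prefix `ba`; the second has 2 states tracking the input length modulo 2. A product state is a pair (one from each), accepting exactly when both do. Equivalent product states are then merged.
5 states suffice.
        a   b  
>  q0   q1  q2 
   q1   q1  q1 
   q2   q3  q1 
 * q3   q4  q4 
   q4   q3  q3 
(> = start, * = accepting)

start=q0 accept=q3 q0-a->q1 q0-b->q2 q1-a->q1 q1-b->q1 q2-a->q3 q2-b->q1 q3-a->q4 q3-b->q4 q4-a->q3 q4-b->q3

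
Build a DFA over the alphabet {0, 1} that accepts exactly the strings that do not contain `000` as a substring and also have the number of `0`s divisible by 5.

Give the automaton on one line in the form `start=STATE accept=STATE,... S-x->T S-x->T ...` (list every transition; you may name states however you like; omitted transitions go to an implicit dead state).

start=q0 accept=q0,q13,q14 q0-0->q1 q0-1->q0 q1-0->q2 q1-1->q3 q2-0->q4 q2-1->q5 q3-0->q6 q3-1->q3 q4-0->q4 q4-1->q4 q5-0->q7 q5-1->q5 q6-0->q8 q6-1->q5 q7-0->q9 q7-1->q10 q8-0->q4 q8-1->q10 q9-0->q4 q9-1->q11 q10-0->q12 q10-1->q10 q11-0->q13 q11-1->q11 q12-0->q14 q12-1->q11 q13-0->q15 q13-1->q0 q14-0->q4 q14-1->q0 q15-0->q4 q15-1->q3

Run two small machines in parallel and take their product. One (4 states) tracks partial matches of the forbidden pattern `000`; the other (5 states) tracks the count of `0`s modulo 5. Each combined state is a pair, one component from each; accept when both components accept. After merging equivalent states the machine shrinks.
A 16-state machine:
          0    1  
>* q0     q1   q0 
   q1     q2   q3 
   q2     q4   q5 
   q3     q6   q3 
   q4     q4   q4 
   q5     q7   q5 
   q6     q8   q5 
   q7     q9  q10 
   q8     q4  q10 
   q9     q4  q11 
   q10   q12  q10 
   q11   q13  q11 
   q12   q14  q11 
 * q13   q15   q0 
 * q14    q4   q0 
   q15    q4   q3 
(> = start, * = accepting)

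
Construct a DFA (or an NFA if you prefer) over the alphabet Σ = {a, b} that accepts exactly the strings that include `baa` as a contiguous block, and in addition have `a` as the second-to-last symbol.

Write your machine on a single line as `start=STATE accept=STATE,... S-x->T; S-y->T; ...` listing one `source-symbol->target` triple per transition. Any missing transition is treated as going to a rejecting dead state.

Run two small machines in parallel and take their product. One (4 states) tracks whether and how much of `baa` has been seen; the other (7 states) tracks the last 2 symbols read. Each combined state is a pair, one component from each; accept when both components accept.
With 11 states:
          a    b  
>  q0     q1   q2 
   q1     q3   q4 
   q2     q5   q6 
   q3     q3   q4 
   q4     q5   q6 
   q5     q7   q4 
   q6     q5   q6 
 * q7     q7   q8 
 * q8     q9  q10 
   q9     q7   q8 
   q10    q9  q10 
(> = start, * = accepting)

start=q0; accept=q7,q8; q0-a->q1; q0-b->q2; q1-a->q3; q1-b->q4; q2-a->q5; q2-b->q6; q3-a->q3; q3-b->q4; q4-a->q5; q4-b->q6; q5-a->q7; q5-b->q4; q6-a->q5; q6-b->q6; q7-a->q7; q7-b->q8; q8-a->q9; q8-b->q10; q9-a->q7; q9-b->q8; q10-a->q9; q10-b->q10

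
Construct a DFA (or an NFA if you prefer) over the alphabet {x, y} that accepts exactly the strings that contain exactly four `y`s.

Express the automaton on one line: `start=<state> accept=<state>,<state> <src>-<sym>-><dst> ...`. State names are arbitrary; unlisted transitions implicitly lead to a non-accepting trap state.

Count `y`s, saturating at 5: states q0 through q4 mean 0 through 4 `y`s seen; q5 means more than 4. Each `y` increments (capped at q5); other symbols loop. Accept from {q4}.
With 6 states:
        x   y  
>  q0   q0  q1 
   q1   q1  q2 
   q2   q2  q3 
   q3   q3  q4 
 * q4   q4  q5 
   q5   q5  q5 
(> = start, * = accepting)

start=q0 accept=q4 q0-x->q0 q0-y->q1 q1-x->q1 q1-y->q2 q2-x->q2 q2-y->q3 q3-x->q3 q3-y->q4 q4-x->q4 q4-y->q5 q5-x->q5 q5-y->q5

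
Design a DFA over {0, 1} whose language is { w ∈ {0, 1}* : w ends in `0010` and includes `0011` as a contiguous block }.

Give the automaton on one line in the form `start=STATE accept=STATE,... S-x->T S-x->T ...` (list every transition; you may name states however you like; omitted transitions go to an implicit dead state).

Build one automaton per condition and run them in lockstep. One (5 states) tracks how much of the suffix `0010` has currently been matched; the other (5 states) tracks whether and how much of `0011` has been seen. Each combined state is a pair, one component from each; accept when both components accept.
       0  1 
>  A   B  A 
   B   C  A 
   C   C  D 
   D   E  F 
   E   C  A 
   F   G  F 
   G   H  F 
   H   H  I 
   I   J  F 
 * J   H  F 
(> = start, * = accepting)

start=A accept=J A-0->B A-1->A B-0->C B-1->A C-0->C C-1->D D-0->E D-1->F E-0->C E-1->A F-0->G F-1->F G-0->H G-1->F H-0->H H-1->I I-0->J I-1->F J-0->H J-1->F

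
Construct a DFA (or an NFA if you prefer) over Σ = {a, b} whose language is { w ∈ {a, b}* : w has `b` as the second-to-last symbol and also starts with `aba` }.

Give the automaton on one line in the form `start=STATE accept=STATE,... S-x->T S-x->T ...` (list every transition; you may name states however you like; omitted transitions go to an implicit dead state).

start=s0 accept=s8,s11 s0-a->s1 s0-b->s2 s1-a->s3 s1-b->s4 s2-a->s5 s2-b->s6 s3-a->s3 s3-b->s7 s4-a->s8 s4-b->s6 s5-a->s3 s5-b->s7 s6-a->s5 s6-b->s6 s7-a->s5 s7-b->s6 s8-a->s9 s8-b->s10 s9-a->s9 s9-b->s10 s10-a->s8 s10-b->s11 s11-a->s8 s11-b->s11

Build one automaton per condition and run them in lockstep. The first has 7 states tracking the last 2 symbols read; the second has 5 states tracking whether the input so far still matches the prefix `aba`. A product state is a pair (one from each), accepting exactly when both do.
12 states suffice.
          a    b  
>  s0     s1   s2 
   s1     s3   s4 
   s2     s5   s6 
   s3     s3   s7 
   s4     s8   s6 
   s5     s3   s7 
   s6     s5   s6 
   s7     s5   s6 
 * s8     s9  s10 
   s9     s9  s10 
   s10    s8  s11 
 * s11    s8  s11 
(> = start, * = accepting)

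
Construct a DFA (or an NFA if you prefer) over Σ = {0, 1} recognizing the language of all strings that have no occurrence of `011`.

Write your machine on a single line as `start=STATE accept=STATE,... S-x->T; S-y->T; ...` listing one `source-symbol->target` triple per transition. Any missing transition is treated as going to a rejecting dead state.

start=q0; accept=q0,q1,q2; q0-0->q1; q0-1->q0; q1-0->q1; q1-1->q2; q2-0->q1; q2-1->q3; q3-0->q3; q3-1->q3

Track partial matches of the forbidden pattern `011`. State q3 is a dead state reached once `011` has occurred; every other state accepts. q0 means no part of `011` is currently matched.
4 states suffice.
        0   1  
>* q0   q1  q0 
 * q1   q1  q2 
 * q2   q1  q3 
   q3   q3  q3 
(> = start, * = accepting)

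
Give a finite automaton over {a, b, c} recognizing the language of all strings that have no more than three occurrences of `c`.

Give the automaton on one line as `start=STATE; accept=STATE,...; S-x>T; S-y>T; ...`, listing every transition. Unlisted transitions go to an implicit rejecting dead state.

start=q0; accept=q0,q1,q2,q3; q0-a>q0; q0-b>q0; q0-c>q1; q1-a>q1; q1-b>q1; q1-c>q2; q2-a>q2; q2-b>q2; q2-c>q3; q3-a>q3; q3-b>q3; q3-c>q4; q4-a>q4; q4-b>q4; q4-c>q4

Count `c`s, saturating at 4: states q0 through q3 mean 0 through 3 `c`s seen; q4 means more than 3. Each `c` increments (capped at q4); other symbols loop. Accept from {q0, q1, q2, q3}.
A 5-state machine:
        a   b   c  
>* q0   q0  q0  q1 
 * q1   q1  q1  q2 
 * q2   q2  q2  q3 
 * q3   q3  q3  q4 
   q4   q4  q4  q4 
(> = start, * = accepting)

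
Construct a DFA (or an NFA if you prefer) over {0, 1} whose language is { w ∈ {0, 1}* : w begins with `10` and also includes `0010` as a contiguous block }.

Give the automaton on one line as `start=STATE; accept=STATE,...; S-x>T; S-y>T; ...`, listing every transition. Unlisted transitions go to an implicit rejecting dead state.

Run two small machines in parallel and take their product. One (4 states) tracks whether the input so far still matches the prefix `10`; the other (5 states) tracks whether and how much of `0010` has been seen. Each combined state is a pair, one component from each; accept when both components accept. Equivalent product states are then merged.
8 states suffice.
        0   1  
>  q0   q1  q2 
   q1   q1  q1 
   q2   q3  q1 
   q3   q4  q5 
   q4   q4  q6 
   q5   q3  q5 
   q6   q7  q5 
 * q7   q7  q7 
(> = start, * = accepting)

start=q0; accept=q7; q0-0>q1; q0-1>q2; q1-0>q1; q1-1>q1; q2-0>q3; q2-1>q1; q3-0>q4; q3-1>q5; q4-0>q4; q4-1>q6; q5-0>q3; q5-1>q5; q6-0>q7; q6-1>q5; q7-0>q7; q7-1>q7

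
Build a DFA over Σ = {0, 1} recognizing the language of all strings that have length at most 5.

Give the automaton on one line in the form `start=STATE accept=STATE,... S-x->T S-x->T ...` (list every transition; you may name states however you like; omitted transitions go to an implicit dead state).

start=q0 accept=q0,q1,q2,q3,q4,q5 q0-0->q1 q0-1->q1 q1-0->q2 q1-1->q2 q2-0->q3 q2-1->q3 q3-0->q4 q3-1->q4 q4-0->q5 q4-1->q5 q5-0->q6 q5-1->q6 q6-0->q6 q6-1->q6

Count input length up to 6: every symbol moves from q0 toward q6, which means 'more than 5' and absorbs. Accept from {q0, q1, q2, q3, q4, q5}.
        0   1  
>* q0   q1  q1 
 * q1   q2  q2 
 * q2   q3  q3 
 * q3   q4  q4 
 * q4   q5  q5 
 * q5   q6  q6 
   q6   q6  q6 
(> = start, * = accepting)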